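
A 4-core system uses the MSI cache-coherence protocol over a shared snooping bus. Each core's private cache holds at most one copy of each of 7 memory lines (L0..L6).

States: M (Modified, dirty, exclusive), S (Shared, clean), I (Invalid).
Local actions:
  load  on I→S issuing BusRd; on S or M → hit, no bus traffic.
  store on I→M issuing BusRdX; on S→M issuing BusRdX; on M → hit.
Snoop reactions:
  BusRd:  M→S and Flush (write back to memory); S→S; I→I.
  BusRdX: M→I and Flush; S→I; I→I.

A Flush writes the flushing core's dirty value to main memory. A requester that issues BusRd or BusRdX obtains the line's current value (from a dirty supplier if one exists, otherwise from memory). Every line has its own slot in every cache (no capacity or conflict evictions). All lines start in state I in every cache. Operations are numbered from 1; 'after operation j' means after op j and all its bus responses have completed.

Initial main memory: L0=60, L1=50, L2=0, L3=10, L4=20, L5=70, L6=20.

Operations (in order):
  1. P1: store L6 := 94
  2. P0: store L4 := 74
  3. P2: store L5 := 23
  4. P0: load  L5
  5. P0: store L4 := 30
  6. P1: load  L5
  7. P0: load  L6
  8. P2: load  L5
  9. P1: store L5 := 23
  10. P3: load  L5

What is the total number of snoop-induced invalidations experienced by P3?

[1] P1: store L6 := 94 | P0:I, P1:M(94), P2:I, P3:I | bus: BusRdX
[2] P0: store L4 := 74 | P0:M(74), P1:I, P2:I, P3:I | bus: BusRdX
[3] P2: store L5 := 23 | P0:I, P1:I, P2:M(23), P3:I | bus: BusRdX
[4] P0: load  L5 | P0:S(23), P1:I, P2:S(23), P3:I | bus: BusRd,Flush
[5] P0: store L4 := 30 | P0:M(30), P1:I, P2:I, P3:I | bus: none
[6] P1: load  L5 | P0:S(23), P1:S(23), P2:S(23), P3:I | bus: BusRd
[7] P0: load  L6 | P0:S(94), P1:S(94), P2:I, P3:I | bus: BusRd,Flush
[8] P2: load  L5 | P0:S(23), P1:S(23), P2:S(23), P3:I | bus: none
[9] P1: store L5 := 23 | P0:I, P1:M(23), P2:I, P3:I | bus: BusRdX
[10] P3: load  L5 | P0:I, P1:S(23), P2:I, P3:S(23) | bus: BusRd,Flush

invalidations = 0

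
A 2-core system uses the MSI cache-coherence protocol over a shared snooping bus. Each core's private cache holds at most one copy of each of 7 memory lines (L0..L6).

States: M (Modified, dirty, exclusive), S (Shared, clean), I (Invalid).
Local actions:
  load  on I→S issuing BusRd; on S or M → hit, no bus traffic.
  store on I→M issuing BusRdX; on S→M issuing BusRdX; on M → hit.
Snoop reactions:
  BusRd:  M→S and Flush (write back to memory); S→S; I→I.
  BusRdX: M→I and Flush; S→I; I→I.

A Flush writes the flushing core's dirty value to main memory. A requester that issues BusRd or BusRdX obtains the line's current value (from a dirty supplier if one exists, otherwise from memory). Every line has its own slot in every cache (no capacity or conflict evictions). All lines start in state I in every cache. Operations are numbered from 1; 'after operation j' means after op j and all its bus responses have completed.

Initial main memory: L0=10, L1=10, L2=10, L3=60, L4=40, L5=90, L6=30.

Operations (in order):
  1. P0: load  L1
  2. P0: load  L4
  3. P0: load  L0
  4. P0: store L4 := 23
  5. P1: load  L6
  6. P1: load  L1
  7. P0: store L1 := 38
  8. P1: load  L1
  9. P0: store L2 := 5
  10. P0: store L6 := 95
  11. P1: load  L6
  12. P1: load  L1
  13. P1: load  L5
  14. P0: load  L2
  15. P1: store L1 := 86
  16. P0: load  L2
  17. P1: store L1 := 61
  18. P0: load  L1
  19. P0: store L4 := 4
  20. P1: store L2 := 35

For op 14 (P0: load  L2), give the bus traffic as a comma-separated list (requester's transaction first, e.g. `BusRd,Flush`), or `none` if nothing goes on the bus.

bus = none

  op1 P0: load  L1 → S/I on L1; bus BusRd; mem=10
  op2 P0: load  L4 → S/I on L4; bus BusRd; mem=40
  op3 P0: load  L0 → S/I on L0; bus BusRd; mem=10
  op4 P0: store L4 := 23 → M/I on L4; bus BusRdX; mem=40
  op5 P1: load  L6 → I/S on L6; bus BusRd; mem=30
  op6 P1: load  L1 → S/S on L1; bus BusRd; mem=10
  op7 P0: store L1 := 38 → M/I on L1; bus BusRdX; mem=10
  op8 P1: load  L1 → S/S on L1; bus BusRd Flush; mem=38
  op9 P0: store L2 := 5 → M/I on L2; bus BusRdX; mem=10
  op10 P0: store L6 := 95 → M/I on L6; bus BusRdX; mem=30
  op11 P1: load  L6 → S/S on L6; bus BusRd Flush; mem=95
  op12 P1: load  L1 → S/S on L1; bus (none); mem=38
  op13 P1: load  L5 → I/S on L5; bus BusRd; mem=90
  op14 P0: load  L2 → M/I on L2; bus (none); mem=10
  op15 P1: store L1 := 86 → I/M on L1; bus BusRdX; mem=38
  op16 P0: load  L2 → M/I on L2; bus (none); mem=10
  op17 P1: store L1 := 61 → I/M on L1; bus (none); mem=38
  op18 P0: load  L1 → S/S on L1; bus BusRd Flush; mem=61
  op19 P0: store L4 := 4 → M/I on L4; bus (none); mem=40
  op20 P1: store L2 := 35 → I/M on L2; bus BusRdX Flush; mem=5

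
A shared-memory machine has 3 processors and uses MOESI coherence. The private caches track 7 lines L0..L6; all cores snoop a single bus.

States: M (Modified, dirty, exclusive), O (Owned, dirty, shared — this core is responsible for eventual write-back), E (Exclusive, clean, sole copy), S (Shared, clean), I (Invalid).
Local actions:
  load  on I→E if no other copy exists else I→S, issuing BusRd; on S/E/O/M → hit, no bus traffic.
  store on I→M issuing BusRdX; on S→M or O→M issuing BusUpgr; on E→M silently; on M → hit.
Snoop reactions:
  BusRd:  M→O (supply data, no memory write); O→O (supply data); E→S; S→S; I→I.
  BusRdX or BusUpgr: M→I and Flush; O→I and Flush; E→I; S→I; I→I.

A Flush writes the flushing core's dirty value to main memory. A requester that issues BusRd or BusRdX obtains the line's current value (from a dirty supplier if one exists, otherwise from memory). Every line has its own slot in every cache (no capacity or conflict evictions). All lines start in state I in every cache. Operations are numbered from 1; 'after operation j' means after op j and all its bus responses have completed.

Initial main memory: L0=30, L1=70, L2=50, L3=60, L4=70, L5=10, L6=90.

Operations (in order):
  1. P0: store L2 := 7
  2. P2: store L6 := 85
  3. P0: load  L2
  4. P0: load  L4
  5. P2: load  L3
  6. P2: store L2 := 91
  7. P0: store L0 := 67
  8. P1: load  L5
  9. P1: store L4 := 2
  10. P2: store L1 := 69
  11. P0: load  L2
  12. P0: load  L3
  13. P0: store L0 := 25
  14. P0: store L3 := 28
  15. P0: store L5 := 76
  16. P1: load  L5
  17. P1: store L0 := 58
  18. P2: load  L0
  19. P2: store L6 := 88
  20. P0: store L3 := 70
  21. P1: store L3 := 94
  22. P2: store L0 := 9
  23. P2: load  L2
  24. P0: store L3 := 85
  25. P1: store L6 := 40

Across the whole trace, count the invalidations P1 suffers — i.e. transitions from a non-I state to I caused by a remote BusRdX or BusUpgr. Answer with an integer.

invalidations = 3

  op1 P0: store L2 := 7 → M/I/I on L2; bus BusRdX; mem=50
  op2 P2: store L6 := 85 → I/I/M on L6; bus BusRdX; mem=90
  op3 P0: load  L2 → M/I/I on L2; bus (none); mem=50
  op4 P0: load  L4 → E/I/I on L4; bus BusRd; mem=70
  op5 P2: load  L3 → I/I/E on L3; bus BusRd; mem=60
  op6 P2: store L2 := 91 → I/I/M on L2; bus BusRdX Flush; mem=7
  op7 P0: store L0 := 67 → M/I/I on L0; bus BusRdX; mem=30
  op8 P1: load  L5 → I/E/I on L5; bus BusRd; mem=10
  op9 P1: store L4 := 2 → I/M/I on L4; bus BusRdX; mem=70
  op10 P2: store L1 := 69 → I/I/M on L1; bus BusRdX; mem=70
  op11 P0: load  L2 → S/I/O on L2; bus BusRd; mem=7
  op12 P0: load  L3 → S/I/S on L3; bus BusRd; mem=60
  op13 P0: store L0 := 25 → M/I/I on L0; bus (none); mem=30
  op14 P0: store L3 := 28 → M/I/I on L3; bus BusUpgr; mem=60
  op15 P0: store L5 := 76 → M/I/I on L5; bus BusRdX; mem=10
  op16 P1: load  L5 → O/S/I on L5; bus BusRd; mem=10
  op17 P1: store L0 := 58 → I/M/I on L0; bus BusRdX Flush; mem=25
  op18 P2: load  L0 → I/O/S on L0; bus BusRd; mem=25
  op19 P2: store L6 := 88 → I/I/M on L6; bus (none); mem=90
  op20 P0: store L3 := 70 → M/I/I on L3; bus (none); mem=60
  op21 P1: store L3 := 94 → I/M/I on L3; bus BusRdX Flush; mem=70
  op22 P2: store L0 := 9 → I/I/M on L0; bus BusUpgr Flush; mem=58
  op23 P2: load  L2 → S/I/O on L2; bus (none); mem=7
  op24 P0: store L3 := 85 → M/I/I on L3; bus BusRdX Flush; mem=94
  op25 P1: store L6 := 40 → I/M/I on L6; bus BusRdX Flush; mem=88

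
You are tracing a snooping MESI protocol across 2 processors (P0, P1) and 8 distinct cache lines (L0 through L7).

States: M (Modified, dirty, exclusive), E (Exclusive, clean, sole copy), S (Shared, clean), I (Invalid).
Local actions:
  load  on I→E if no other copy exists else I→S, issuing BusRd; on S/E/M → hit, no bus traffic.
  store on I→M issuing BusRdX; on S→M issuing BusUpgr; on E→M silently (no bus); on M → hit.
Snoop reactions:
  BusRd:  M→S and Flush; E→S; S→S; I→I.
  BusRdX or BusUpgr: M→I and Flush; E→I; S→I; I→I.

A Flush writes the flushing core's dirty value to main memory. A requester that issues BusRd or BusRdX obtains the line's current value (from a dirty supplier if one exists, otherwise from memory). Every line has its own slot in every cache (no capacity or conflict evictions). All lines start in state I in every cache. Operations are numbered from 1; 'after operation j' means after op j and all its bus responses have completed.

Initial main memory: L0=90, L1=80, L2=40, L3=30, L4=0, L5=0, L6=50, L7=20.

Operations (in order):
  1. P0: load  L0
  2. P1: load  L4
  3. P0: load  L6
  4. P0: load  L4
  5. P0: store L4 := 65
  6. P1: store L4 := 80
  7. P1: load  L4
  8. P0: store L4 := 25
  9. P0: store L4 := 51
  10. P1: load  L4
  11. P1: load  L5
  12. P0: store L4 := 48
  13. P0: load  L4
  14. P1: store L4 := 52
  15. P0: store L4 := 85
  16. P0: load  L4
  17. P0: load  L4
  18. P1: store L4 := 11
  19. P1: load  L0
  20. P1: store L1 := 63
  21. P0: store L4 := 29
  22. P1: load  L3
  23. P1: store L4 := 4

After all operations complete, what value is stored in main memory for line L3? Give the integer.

memory[L3] = 30

[1] P0: load  L0 | P0:E(90), P1:I | bus: BusRd
[2] P1: load  L4 | P0:I, P1:E(0) | bus: BusRd
[3] P0: load  L6 | P0:E(50), P1:I | bus: BusRd
[4] P0: load  L4 | P0:S(0), P1:S(0) | bus: BusRd
[5] P0: store L4 := 65 | P0:M(65), P1:I | bus: BusUpgr
[6] P1: store L4 := 80 | P0:I, P1:M(80) | bus: BusRdX,Flush
[7] P1: load  L4 | P0:I, P1:M(80) | bus: none
[8] P0: store L4 := 25 | P0:M(25), P1:I | bus: BusRdX,Flush
[9] P0: store L4 := 51 | P0:M(51), P1:I | bus: none
[10] P1: load  L4 | P0:S(51), P1:S(51) | bus: BusRd,Flush
[11] P1: load  L5 | P0:I, P1:E(0) | bus: BusRd
[12] P0: store L4 := 48 | P0:M(48), P1:I | bus: BusUpgr
[13] P0: load  L4 | P0:M(48), P1:I | bus: none
[14] P1: store L4 := 52 | P0:I, P1:M(52) | bus: BusRdX,Flush
[15] P0: store L4 := 85 | P0:M(85), P1:I | bus: BusRdX,Flush
[16] P0: load  L4 | P0:M(85), P1:I | bus: none
[17] P0: load  L4 | P0:M(85), P1:I | bus: none
[18] P1: store L4 := 11 | P0:I, P1:M(11) | bus: BusRdX,Flush
[19] P1: load  L0 | P0:S(90), P1:S(90) | bus: BusRd
[20] P1: store L1 := 63 | P0:I, P1:M(63) | bus: BusRdX
[21] P0: store L4 := 29 | P0:M(29), P1:I | bus: BusRdX,Flush
[22] P1: load  L3 | P0:I, P1:E(30) | bus: BusRd
[23] P1: store L4 := 4 | P0:I, P1:M(4) | bus: BusRdX,Flush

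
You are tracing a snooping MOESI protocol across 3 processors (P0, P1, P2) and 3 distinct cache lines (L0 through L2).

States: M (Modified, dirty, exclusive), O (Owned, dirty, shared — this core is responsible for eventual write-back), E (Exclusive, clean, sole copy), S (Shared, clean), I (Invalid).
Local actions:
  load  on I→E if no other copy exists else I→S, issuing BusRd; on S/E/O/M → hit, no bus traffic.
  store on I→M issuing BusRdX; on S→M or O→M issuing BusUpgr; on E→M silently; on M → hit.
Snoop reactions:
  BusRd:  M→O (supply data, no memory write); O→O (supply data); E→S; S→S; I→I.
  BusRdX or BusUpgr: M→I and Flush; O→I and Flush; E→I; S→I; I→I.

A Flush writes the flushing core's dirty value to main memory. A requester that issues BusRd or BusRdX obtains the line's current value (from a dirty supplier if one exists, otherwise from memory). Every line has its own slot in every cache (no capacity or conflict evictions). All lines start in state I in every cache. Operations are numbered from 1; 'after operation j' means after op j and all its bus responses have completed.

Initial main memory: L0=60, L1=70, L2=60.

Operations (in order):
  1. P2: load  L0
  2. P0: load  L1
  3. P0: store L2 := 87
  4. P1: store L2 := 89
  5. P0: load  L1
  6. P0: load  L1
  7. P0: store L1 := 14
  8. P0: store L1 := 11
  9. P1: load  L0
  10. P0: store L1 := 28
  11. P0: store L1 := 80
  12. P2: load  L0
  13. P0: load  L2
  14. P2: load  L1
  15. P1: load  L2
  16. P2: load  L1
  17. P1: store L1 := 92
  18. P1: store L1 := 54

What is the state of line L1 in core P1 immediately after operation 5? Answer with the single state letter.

state = I

  op1 P2: load  L0 → I/I/E on L0; bus BusRd; mem=60
  op2 P0: load  L1 → E/I/I on L1; bus BusRd; mem=70
  op3 P0: store L2 := 87 → M/I/I on L2; bus BusRdX; mem=60
  op4 P1: store L2 := 89 → I/M/I on L2; bus BusRdX Flush; mem=87
  op5 P0: load  L1 → E/I/I on L1; bus (none); mem=70
  op6 P0: load  L1 → E/I/I on L1; bus (none); mem=70
  op7 P0: store L1 := 14 → M/I/I on L1; bus (none); mem=70
  op8 P0: store L1 := 11 → M/I/I on L1; bus (none); mem=70
  op9 P1: load  L0 → I/S/S on L0; bus BusRd; mem=60
  op10 P0: store L1 := 28 → M/I/I on L1; bus (none); mem=70
  op11 P0: store L1 := 80 → M/I/I on L1; bus (none); mem=70
  op12 P2: load  L0 → I/S/S on L0; bus (none); mem=60
  op13 P0: load  L2 → S/O/I on L2; bus BusRd; mem=87
  op14 P2: load  L1 → O/I/S on L1; bus BusRd; mem=70
  op15 P1: load  L2 → S/O/I on L2; bus (none); mem=87
  op16 P2: load  L1 → O/I/S on L1; bus (none); mem=70
  op17 P1: store L1 := 92 → I/M/I on L1; bus BusRdX Flush; mem=80
  op18 P1: store L1 := 54 → I/M/I on L1; bus (none); mem=80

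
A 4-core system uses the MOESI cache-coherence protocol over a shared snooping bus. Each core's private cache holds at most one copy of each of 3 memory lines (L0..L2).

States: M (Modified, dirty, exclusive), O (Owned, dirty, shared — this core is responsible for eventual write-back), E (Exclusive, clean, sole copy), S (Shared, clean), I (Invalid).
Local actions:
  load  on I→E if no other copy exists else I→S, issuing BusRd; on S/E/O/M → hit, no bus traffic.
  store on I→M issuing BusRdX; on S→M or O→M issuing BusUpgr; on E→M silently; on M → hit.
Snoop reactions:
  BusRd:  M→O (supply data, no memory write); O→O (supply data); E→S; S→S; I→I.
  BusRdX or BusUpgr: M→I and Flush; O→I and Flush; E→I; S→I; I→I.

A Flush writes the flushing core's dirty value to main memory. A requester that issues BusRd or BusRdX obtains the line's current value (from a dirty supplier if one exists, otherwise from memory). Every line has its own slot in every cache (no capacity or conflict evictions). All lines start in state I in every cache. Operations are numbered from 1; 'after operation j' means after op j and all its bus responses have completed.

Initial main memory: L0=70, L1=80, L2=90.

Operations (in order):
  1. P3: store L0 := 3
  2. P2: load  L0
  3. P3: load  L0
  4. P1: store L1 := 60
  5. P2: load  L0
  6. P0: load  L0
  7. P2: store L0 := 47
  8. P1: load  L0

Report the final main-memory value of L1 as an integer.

memory[L1] = 80

  op1 P3: store L0 := 3 → I/I/I/M on L0; bus BusRdX; mem=70
  op2 P2: load  L0 → I/I/S/O on L0; bus BusRd; mem=70
  op3 P3: load  L0 → I/I/S/O on L0; bus (none); mem=70
  op4 P1: store L1 := 60 → I/M/I/I on L1; bus BusRdX; mem=80
  op5 P2: load  L0 → I/I/S/O on L0; bus (none); mem=70
  op6 P0: load  L0 → S/I/S/O on L0; bus BusRd; mem=70
  op7 P2: store L0 := 47 → I/I/M/I on L0; bus BusUpgr Flush; mem=3
  op8 P1: load  L0 → I/S/O/I on L0; bus BusRd; mem=3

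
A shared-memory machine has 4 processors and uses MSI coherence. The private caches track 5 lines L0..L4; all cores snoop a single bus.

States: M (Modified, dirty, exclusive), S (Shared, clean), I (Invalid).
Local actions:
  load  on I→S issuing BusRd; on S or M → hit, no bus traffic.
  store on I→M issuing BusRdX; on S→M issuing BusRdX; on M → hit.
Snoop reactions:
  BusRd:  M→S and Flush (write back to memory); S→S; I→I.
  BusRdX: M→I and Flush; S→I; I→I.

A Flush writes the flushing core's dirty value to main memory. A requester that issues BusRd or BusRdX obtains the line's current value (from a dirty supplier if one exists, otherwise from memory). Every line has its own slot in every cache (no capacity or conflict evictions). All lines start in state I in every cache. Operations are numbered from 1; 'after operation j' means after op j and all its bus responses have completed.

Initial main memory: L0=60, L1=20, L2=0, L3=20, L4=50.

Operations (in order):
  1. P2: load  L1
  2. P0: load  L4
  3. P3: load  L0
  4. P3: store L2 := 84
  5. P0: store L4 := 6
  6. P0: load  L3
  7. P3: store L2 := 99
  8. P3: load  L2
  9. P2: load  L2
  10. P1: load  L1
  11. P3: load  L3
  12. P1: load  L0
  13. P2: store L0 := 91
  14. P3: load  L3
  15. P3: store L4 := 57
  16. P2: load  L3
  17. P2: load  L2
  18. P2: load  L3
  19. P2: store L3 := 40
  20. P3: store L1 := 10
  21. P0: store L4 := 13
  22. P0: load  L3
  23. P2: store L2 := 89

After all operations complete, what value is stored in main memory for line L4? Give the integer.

memory[L4] = 57

1. P2: load  L1  bus=[BusRd]  L1: P0=I P1=I P2=S P3=I  mem[L1]=20
2. P0: load  L4  bus=[BusRd]  L4: P0=S P1=I P2=I P3=I  mem[L4]=50
3. P3: load  L0  bus=[BusRd]  L0: P0=I P1=I P2=I P3=S  mem[L0]=60
4. P3: store L2 := 84  bus=[BusRdX]  L2: P0=I P1=I P2=I P3=M  mem[L2]=0
5. P0: store L4 := 6  bus=[BusRdX]  L4: P0=M P1=I P2=I P3=I  mem[L4]=50
6. P0: load  L3  bus=[BusRd]  L3: P0=S P1=I P2=I P3=I  mem[L3]=20
7. P3: store L2 := 99  bus=[-]  L2: P0=I P1=I P2=I P3=M  mem[L2]=0
8. P3: load  L2  bus=[-]  L2: P0=I P1=I P2=I P3=M  mem[L2]=0
9. P2: load  L2  bus=[BusRd,Flush]  L2: P0=I P1=I P2=S P3=S  mem[L2]=99
10. P1: load  L1  bus=[BusRd]  L1: P0=I P1=S P2=S P3=I  mem[L1]=20
11. P3: load  L3  bus=[BusRd]  L3: P0=S P1=I P2=I P3=S  mem[L3]=20
12. P1: load  L0  bus=[BusRd]  L0: P0=I P1=S P2=I P3=S  mem[L0]=60
13. P2: store L0 := 91  bus=[BusRdX]  L0: P0=I P1=I P2=M P3=I  mem[L0]=60
14. P3: load  L3  bus=[-]  L3: P0=S P1=I P2=I P3=S  mem[L3]=20
15. P3: store L4 := 57  bus=[BusRdX,Flush]  L4: P0=I P1=I P2=I P3=M  mem[L4]=6
16. P2: load  L3  bus=[BusRd]  L3: P0=S P1=I P2=S P3=S  mem[L3]=20
17. P2: load  L2  bus=[-]  L2: P0=I P1=I P2=S P3=S  mem[L2]=99
18. P2: load  L3  bus=[-]  L3: P0=S P1=I P2=S P3=S  mem[L3]=20
19. P2: store L3 := 40  bus=[BusRdX]  L3: P0=I P1=I P2=M P3=I  mem[L3]=20
20. P3: store L1 := 10  bus=[BusRdX]  L1: P0=I P1=I P2=I P3=M  mem[L1]=20
21. P0: store L4 := 13  bus=[BusRdX,Flush]  L4: P0=M P1=I P2=I P3=I  mem[L4]=57
22. P0: load  L3  bus=[BusRd,Flush]  L3: P0=S P1=I P2=S P3=I  mem[L3]=40
23. P2: store L2 := 89  bus=[BusRdX]  L2: P0=I P1=I P2=M P3=I  mem[L2]=99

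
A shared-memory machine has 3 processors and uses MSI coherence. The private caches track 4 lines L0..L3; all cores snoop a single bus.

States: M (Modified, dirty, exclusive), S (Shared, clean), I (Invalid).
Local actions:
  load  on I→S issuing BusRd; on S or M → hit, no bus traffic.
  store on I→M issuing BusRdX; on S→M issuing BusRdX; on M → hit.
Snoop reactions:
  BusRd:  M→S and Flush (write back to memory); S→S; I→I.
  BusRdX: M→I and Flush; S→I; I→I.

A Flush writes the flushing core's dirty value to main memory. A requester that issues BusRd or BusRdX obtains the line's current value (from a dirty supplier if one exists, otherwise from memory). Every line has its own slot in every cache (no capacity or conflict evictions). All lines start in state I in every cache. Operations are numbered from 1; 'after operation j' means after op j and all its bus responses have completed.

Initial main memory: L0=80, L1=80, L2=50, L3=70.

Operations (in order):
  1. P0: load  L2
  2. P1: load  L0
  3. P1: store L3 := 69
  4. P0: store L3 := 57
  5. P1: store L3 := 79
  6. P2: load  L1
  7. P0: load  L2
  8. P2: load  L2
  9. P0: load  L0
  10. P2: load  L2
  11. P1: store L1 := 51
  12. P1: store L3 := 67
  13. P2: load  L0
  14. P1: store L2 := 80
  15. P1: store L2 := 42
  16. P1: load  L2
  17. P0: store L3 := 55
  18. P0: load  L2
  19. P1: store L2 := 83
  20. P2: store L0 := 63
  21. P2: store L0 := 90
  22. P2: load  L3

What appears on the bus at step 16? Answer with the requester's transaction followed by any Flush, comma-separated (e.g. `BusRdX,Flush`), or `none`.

bus = none

1. P0: load  L2  bus=[BusRd]  L2: P0=S P1=I P2=I  mem[L2]=50
2. P1: load  L0  bus=[BusRd]  L0: P0=I P1=S P2=I  mem[L0]=80
3. P1: store L3 := 69  bus=[BusRdX]  L3: P0=I P1=M P2=I  mem[L3]=70
4. P0: store L3 := 57  bus=[BusRdX,Flush]  L3: P0=M P1=I P2=I  mem[L3]=69
5. P1: store L3 := 79  bus=[BusRdX,Flush]  L3: P0=I P1=M P2=I  mem[L3]=57
6. P2: load  L1  bus=[BusRd]  L1: P0=I P1=I P2=S  mem[L1]=80
7. P0: load  L2  bus=[-]  L2: P0=S P1=I P2=I  mem[L2]=50
8. P2: load  L2  bus=[BusRd]  L2: P0=S P1=I P2=S  mem[L2]=50
9. P0: load  L0  bus=[BusRd]  L0: P0=S P1=S P2=I  mem[L0]=80
10. P2: load  L2  bus=[-]  L2: P0=S P1=I P2=S  mem[L2]=50
11. P1: store L1 := 51  bus=[BusRdX]  L1: P0=I P1=M P2=I  mem[L1]=80
12. P1: store L3 := 67  bus=[-]  L3: P0=I P1=M P2=I  mem[L3]=57
13. P2: load  L0  bus=[BusRd]  L0: P0=S P1=S P2=S  mem[L0]=80
14. P1: store L2 := 80  bus=[BusRdX]  L2: P0=I P1=M P2=I  mem[L2]=50
15. P1: store L2 := 42  bus=[-]  L2: P0=I P1=M P2=I  mem[L2]=50
16. P1: load  L2  bus=[-]  L2: P0=I P1=M P2=I  mem[L2]=50
17. P0: store L3 := 55  bus=[BusRdX,Flush]  L3: P0=M P1=I P2=I  mem[L3]=67
18. P0: load  L2  bus=[BusRd,Flush]  L2: P0=S P1=S P2=I  mem[L2]=42
19. P1: store L2 := 83  bus=[BusRdX]  L2: P0=I P1=M P2=I  mem[L2]=42
20. P2: store L0 := 63  bus=[BusRdX]  L0: P0=I P1=I P2=M  mem[L0]=80
21. P2: store L0 := 90  bus=[-]  L0: P0=I P1=I P2=M  mem[L0]=80
22. P2: load  L3  bus=[BusRd,Flush]  L3: P0=S P1=I P2=S  mem[L3]=55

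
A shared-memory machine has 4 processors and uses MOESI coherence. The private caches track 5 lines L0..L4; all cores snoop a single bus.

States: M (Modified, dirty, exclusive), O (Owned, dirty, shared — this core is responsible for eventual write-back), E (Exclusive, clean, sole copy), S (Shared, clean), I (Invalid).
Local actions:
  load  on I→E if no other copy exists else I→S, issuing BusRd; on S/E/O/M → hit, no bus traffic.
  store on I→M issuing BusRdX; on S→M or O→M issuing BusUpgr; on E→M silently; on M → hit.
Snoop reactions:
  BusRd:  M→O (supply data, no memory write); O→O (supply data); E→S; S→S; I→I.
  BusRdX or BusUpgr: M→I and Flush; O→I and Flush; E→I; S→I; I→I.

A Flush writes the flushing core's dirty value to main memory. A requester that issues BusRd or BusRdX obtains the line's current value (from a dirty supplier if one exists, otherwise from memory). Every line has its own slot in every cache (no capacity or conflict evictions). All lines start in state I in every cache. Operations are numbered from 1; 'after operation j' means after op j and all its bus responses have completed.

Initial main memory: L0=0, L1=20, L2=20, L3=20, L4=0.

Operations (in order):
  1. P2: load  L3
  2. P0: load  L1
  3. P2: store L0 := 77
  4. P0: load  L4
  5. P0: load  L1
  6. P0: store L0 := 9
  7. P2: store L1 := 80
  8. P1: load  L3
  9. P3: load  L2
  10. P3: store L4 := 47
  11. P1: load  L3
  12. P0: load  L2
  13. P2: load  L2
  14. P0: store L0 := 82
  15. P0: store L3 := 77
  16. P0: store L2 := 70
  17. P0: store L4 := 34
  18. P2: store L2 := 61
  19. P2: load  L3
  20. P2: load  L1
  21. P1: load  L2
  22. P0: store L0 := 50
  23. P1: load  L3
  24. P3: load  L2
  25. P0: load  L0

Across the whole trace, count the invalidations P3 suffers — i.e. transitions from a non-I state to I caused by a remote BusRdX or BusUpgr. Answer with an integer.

invalidations = 2

  op1 P2: load  L3 → I/I/E/I on L3; bus BusRd; mem=20
  op2 P0: load  L1 → E/I/I/I on L1; bus BusRd; mem=20
  op3 P2: store L0 := 77 → I/I/M/I on L0; bus BusRdX; mem=0
  op4 P0: load  L4 → E/I/I/I on L4; bus BusRd; mem=0
  op5 P0: load  L1 → E/I/I/I on L1; bus (none); mem=20
  op6 P0: store L0 := 9 → M/I/I/I on L0; bus BusRdX Flush; mem=77
  op7 P2: store L1 := 80 → I/I/M/I on L1; bus BusRdX; mem=20
  op8 P1: load  L3 → I/S/S/I on L3; bus BusRd; mem=20
  op9 P3: load  L2 → I/I/I/E on L2; bus BusRd; mem=20
  op10 P3: store L4 := 47 → I/I/I/M on L4; bus BusRdX; mem=0
  op11 P1: load  L3 → I/S/S/I on L3; bus (none); mem=20
  op12 P0: load  L2 → S/I/I/S on L2; bus BusRd; mem=20
  op13 P2: load  L2 → S/I/S/S on L2; bus BusRd; mem=20
  op14 P0: store L0 := 82 → M/I/I/I on L0; bus (none); mem=77
  op15 P0: store L3 := 77 → M/I/I/I on L3; bus BusRdX; mem=20
  op16 P0: store L2 := 70 → M/I/I/I on L2; bus BusUpgr; mem=20
  op17 P0: store L4 := 34 → M/I/I/I on L4; bus BusRdX Flush; mem=47
  op18 P2: store L2 := 61 → I/I/M/I on L2; bus BusRdX Flush; mem=70
  op19 P2: load  L3 → O/I/S/I on L3; bus BusRd; mem=20
  op20 P2: load  L1 → I/I/M/I on L1; bus (none); mem=20
  op21 P1: load  L2 → I/S/O/I on L2; bus BusRd; mem=70
  op22 P0: store L0 := 50 → M/I/I/I on L0; bus (none); mem=77
  op23 P1: load  L3 → O/S/S/I on L3; bus BusRd; mem=20
  op24 P3: load  L2 → I/S/O/S on L2; bus BusRd; mem=70
  op25 P0: load  L0 → M/I/I/I on L0; bus (none); mem=77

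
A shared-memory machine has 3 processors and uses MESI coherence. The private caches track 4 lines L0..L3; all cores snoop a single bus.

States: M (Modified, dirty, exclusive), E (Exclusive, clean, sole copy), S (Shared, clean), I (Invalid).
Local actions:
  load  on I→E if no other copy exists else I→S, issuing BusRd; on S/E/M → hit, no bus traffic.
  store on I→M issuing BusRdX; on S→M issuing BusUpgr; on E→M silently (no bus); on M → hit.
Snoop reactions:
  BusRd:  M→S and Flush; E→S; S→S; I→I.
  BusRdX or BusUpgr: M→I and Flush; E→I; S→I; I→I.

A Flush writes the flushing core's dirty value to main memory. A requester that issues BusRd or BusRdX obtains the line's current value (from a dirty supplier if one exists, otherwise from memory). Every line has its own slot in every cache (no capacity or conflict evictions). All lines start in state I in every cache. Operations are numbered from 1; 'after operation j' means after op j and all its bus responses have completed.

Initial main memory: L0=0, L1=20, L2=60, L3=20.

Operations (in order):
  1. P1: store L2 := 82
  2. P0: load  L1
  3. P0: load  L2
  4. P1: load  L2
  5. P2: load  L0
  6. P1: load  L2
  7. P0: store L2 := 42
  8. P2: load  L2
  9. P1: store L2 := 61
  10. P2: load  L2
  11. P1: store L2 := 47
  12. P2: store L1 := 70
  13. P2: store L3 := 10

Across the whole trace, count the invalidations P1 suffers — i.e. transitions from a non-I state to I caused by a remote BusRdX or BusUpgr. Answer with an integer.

step 1: P1: store L2 := 82  ⟶  IMI  (L2)  txn=BusRdX  M[L2]=60
step 2: P0: load  L1  ⟶  EII  (L1)  txn=BusRd  M[L1]=20
step 3: P0: load  L2  ⟶  SSI  (L2)  txn=BusRd+Flush  M[L2]=82
step 4: P1: load  L2  ⟶  SSI  (L2)  txn=∅  M[L2]=82
step 5: P2: load  L0  ⟶  IIE  (L0)  txn=BusRd  M[L0]=0
step 6: P1: load  L2  ⟶  SSI  (L2)  txn=∅  M[L2]=82
step 7: P0: store L2 := 42  ⟶  MII  (L2)  txn=BusUpgr  M[L2]=82
step 8: P2: load  L2  ⟶  SIS  (L2)  txn=BusRd+Flush  M[L2]=42
step 9: P1: store L2 := 61  ⟶  IMI  (L2)  txn=BusRdX  M[L2]=42
step 10: P2: load  L2  ⟶  ISS  (L2)  txn=BusRd+Flush  M[L2]=61
step 11: P1: store L2 := 47  ⟶  IMI  (L2)  txn=BusUpgr  M[L2]=61
step 12: P2: store L1 := 70  ⟶  IIM  (L1)  txn=BusRdX  M[L1]=20
step 13: P2: store L3 := 10  ⟶  IIM  (L3)  txn=BusRdX  M[L3]=20

invalidations = 1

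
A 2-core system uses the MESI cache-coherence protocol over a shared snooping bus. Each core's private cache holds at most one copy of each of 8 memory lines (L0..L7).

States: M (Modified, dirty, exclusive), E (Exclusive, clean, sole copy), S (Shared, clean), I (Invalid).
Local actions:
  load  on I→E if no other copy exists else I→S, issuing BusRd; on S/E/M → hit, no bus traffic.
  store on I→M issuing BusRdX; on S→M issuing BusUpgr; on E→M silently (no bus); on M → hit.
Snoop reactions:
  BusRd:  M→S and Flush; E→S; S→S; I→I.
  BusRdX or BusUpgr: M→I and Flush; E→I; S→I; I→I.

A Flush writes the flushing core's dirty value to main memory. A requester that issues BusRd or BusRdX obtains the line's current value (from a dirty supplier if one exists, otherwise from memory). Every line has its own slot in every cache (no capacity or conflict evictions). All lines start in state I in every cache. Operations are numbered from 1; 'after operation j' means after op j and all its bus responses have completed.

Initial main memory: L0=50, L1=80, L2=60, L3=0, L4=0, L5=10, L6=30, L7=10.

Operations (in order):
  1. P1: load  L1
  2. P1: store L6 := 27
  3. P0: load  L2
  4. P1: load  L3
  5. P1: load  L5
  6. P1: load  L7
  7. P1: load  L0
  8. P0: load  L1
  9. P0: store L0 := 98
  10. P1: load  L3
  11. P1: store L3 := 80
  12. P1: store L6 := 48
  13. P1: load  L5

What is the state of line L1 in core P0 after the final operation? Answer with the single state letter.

[1] P1: load  L1 | P0:I, P1:E(80) | bus: BusRd
[2] P1: store L6 := 27 | P0:I, P1:M(27) | bus: BusRdX
[3] P0: load  L2 | P0:E(60), P1:I | bus: BusRd
[4] P1: load  L3 | P0:I, P1:E(0) | bus: BusRd
[5] P1: load  L5 | P0:I, P1:E(10) | bus: BusRd
[6] P1: load  L7 | P0:I, P1:E(10) | bus: BusRd
[7] P1: load  L0 | P0:I, P1:E(50) | bus: BusRd
[8] P0: load  L1 | P0:S(80), P1:S(80) | bus: BusRd
[9] P0: store L0 := 98 | P0:M(98), P1:I | bus: BusRdX
[10] P1: load  L3 | P0:I, P1:E(0) | bus: none
[11] P1: store L3 := 80 | P0:I, P1:M(80) | bus: none
[12] P1: store L6 := 48 | P0:I, P1:M(48) | bus: none
[13] P1: load  L5 | P0:I, P1:E(10) | bus: none

state = S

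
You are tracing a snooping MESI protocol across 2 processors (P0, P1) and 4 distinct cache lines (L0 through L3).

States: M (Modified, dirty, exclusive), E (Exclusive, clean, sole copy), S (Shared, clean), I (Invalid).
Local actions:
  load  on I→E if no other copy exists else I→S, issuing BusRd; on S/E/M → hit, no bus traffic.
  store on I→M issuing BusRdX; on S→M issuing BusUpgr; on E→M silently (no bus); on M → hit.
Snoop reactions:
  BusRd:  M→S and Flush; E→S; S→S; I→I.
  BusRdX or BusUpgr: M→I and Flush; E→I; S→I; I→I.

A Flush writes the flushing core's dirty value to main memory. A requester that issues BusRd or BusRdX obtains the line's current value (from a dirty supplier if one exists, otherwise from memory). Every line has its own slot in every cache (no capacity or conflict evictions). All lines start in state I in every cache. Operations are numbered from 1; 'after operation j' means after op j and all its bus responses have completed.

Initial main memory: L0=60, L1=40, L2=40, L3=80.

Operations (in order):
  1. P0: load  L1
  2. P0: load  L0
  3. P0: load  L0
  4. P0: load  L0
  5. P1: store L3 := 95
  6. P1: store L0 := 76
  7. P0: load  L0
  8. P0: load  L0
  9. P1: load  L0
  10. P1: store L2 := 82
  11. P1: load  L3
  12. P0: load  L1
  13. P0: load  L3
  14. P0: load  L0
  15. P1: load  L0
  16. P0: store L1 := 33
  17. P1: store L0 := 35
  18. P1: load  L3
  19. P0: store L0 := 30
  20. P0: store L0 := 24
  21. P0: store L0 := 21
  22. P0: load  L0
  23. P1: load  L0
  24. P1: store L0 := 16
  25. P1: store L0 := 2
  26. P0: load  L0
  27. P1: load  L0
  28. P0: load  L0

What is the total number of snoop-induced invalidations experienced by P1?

invalidations = 1

step 1: P0: load  L1  ⟶  EI  (L1)  txn=BusRd  M[L1]=40
step 2: P0: load  L0  ⟶  EI  (L0)  txn=BusRd  M[L0]=60
step 3: P0: load  L0  ⟶  EI  (L0)  txn=∅  M[L0]=60
step 4: P0: load  L0  ⟶  EI  (L0)  txn=∅  M[L0]=60
step 5: P1: store L3 := 95  ⟶  IM  (L3)  txn=BusRdX  M[L3]=80
step 6: P1: store L0 := 76  ⟶  IM  (L0)  txn=BusRdX  M[L0]=60
step 7: P0: load  L0  ⟶  SS  (L0)  txn=BusRd+Flush  M[L0]=76
step 8: P0: load  L0  ⟶  SS  (L0)  txn=∅  M[L0]=76
step 9: P1: load  L0  ⟶  SS  (L0)  txn=∅  M[L0]=76
step 10: P1: store L2 := 82  ⟶  IM  (L2)  txn=BusRdX  M[L2]=40
step 11: P1: load  L3  ⟶  IM  (L3)  txn=∅  M[L3]=80
step 12: P0: load  L1  ⟶  EI  (L1)  txn=∅  M[L1]=40
step 13: P0: load  L3  ⟶  SS  (L3)  txn=BusRd+Flush  M[L3]=95
step 14: P0: load  L0  ⟶  SS  (L0)  txn=∅  M[L0]=76
step 15: P1: load  L0  ⟶  SS  (L0)  txn=∅  M[L0]=76
step 16: P0: store L1 := 33  ⟶  MI  (L1)  txn=∅  M[L1]=40
step 17: P1: store L0 := 35  ⟶  IM  (L0)  txn=BusUpgr  M[L0]=76
step 18: P1: load  L3  ⟶  SS  (L3)  txn=∅  M[L3]=95
step 19: P0: store L0 := 30  ⟶  MI  (L0)  txn=BusRdX+Flush  M[L0]=35
step 20: P0: store L0 := 24  ⟶  MI  (L0)  txn=∅  M[L0]=35
step 21: P0: store L0 := 21  ⟶  MI  (L0)  txn=∅  M[L0]=35
step 22: P0: load  L0  ⟶  MI  (L0)  txn=∅  M[L0]=35
step 23: P1: load  L0  ⟶  SS  (L0)  txn=BusRd+Flush  M[L0]=21
step 24: P1: store L0 := 16  ⟶  IM  (L0)  txn=BusUpgr  M[L0]=21
step 25: P1: store L0 := 2  ⟶  IM  (L0)  txn=∅  M[L0]=21
step 26: P0: load  L0  ⟶  SS  (L0)  txn=BusRd+Flush  M[L0]=2
step 27: P1: load  L0  ⟶  SS  (L0)  txn=∅  M[L0]=2
step 28: P0: load  L0  ⟶  SS  (L0)  txn=∅  M[L0]=2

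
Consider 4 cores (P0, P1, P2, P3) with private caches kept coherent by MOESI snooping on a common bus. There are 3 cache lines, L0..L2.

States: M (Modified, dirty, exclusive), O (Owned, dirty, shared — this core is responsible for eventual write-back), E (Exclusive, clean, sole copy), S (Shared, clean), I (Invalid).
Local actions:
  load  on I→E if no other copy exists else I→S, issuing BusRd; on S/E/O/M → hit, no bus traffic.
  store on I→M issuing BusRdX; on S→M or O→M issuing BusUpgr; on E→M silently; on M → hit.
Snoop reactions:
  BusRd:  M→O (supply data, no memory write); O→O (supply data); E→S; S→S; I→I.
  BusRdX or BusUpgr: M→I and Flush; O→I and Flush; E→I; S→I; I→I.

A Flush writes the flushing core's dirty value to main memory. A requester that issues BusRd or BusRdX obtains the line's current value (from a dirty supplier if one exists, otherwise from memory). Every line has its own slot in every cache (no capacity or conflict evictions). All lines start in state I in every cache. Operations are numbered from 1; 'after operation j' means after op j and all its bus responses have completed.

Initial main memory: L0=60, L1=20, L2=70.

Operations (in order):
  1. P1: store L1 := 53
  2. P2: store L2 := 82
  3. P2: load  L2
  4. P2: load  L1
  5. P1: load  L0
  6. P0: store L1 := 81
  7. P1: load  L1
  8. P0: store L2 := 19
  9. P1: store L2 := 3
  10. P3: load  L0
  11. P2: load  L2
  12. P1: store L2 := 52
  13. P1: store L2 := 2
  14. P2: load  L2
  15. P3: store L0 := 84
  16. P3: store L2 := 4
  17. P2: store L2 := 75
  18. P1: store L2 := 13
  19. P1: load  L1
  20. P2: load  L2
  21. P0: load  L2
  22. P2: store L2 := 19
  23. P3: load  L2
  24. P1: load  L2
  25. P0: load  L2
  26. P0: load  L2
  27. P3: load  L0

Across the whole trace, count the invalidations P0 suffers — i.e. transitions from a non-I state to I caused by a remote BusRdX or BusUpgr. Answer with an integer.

step 1: P1: store L1 := 53  ⟶  IMII  (L1)  txn=BusRdX  M[L1]=20
step 2: P2: store L2 := 82  ⟶  IIMI  (L2)  txn=BusRdX  M[L2]=70
step 3: P2: load  L2  ⟶  IIMI  (L2)  txn=∅  M[L2]=70
step 4: P2: load  L1  ⟶  IOSI  (L1)  txn=BusRd  M[L1]=20
step 5: P1: load  L0  ⟶  IEII  (L0)  txn=BusRd  M[L0]=60
step 6: P0: store L1 := 81  ⟶  MIII  (L1)  txn=BusRdX+Flush  M[L1]=53
step 7: P1: load  L1  ⟶  OSII  (L1)  txn=BusRd  M[L1]=53
step 8: P0: store L2 := 19  ⟶  MIII  (L2)  txn=BusRdX+Flush  M[L2]=82
step 9: P1: store L2 := 3  ⟶  IMII  (L2)  txn=BusRdX+Flush  M[L2]=19
step 10: P3: load  L0  ⟶  ISIS  (L0)  txn=BusRd  M[L0]=60
step 11: P2: load  L2  ⟶  IOSI  (L2)  txn=BusRd  M[L2]=19
step 12: P1: store L2 := 52  ⟶  IMII  (L2)  txn=BusUpgr  M[L2]=19
step 13: P1: store L2 := 2  ⟶  IMII  (L2)  txn=∅  M[L2]=19
step 14: P2: load  L2  ⟶  IOSI  (L2)  txn=BusRd  M[L2]=19
step 15: P3: store L0 := 84  ⟶  IIIM  (L0)  txn=BusUpgr  M[L0]=60
step 16: P3: store L2 := 4  ⟶  IIIM  (L2)  txn=BusRdX+Flush  M[L2]=2
step 17: P2: store L2 := 75  ⟶  IIMI  (L2)  txn=BusRdX+Flush  M[L2]=4
step 18: P1: store L2 := 13  ⟶  IMII  (L2)  txn=BusRdX+Flush  M[L2]=75
step 19: P1: load  L1  ⟶  OSII  (L1)  txn=∅  M[L1]=53
step 20: P2: load  L2  ⟶  IOSI  (L2)  txn=BusRd  M[L2]=75
step 21: P0: load  L2  ⟶  SOSI  (L2)  txn=BusRd  M[L2]=75
step 22: P2: store L2 := 19  ⟶  IIMI  (L2)  txn=BusUpgr+Flush  M[L2]=13
step 23: P3: load  L2  ⟶  IIOS  (L2)  txn=BusRd  M[L2]=13
step 24: P1: load  L2  ⟶  ISOS  (L2)  txn=BusRd  M[L2]=13
step 25: P0: load  L2  ⟶  SSOS  (L2)  txn=BusRd  M[L2]=13
step 26: P0: load  L2  ⟶  SSOS  (L2)  txn=∅  M[L2]=13
step 27: P3: load  L0  ⟶  IIIM  (L0)  txn=∅  M[L0]=60

invalidations = 2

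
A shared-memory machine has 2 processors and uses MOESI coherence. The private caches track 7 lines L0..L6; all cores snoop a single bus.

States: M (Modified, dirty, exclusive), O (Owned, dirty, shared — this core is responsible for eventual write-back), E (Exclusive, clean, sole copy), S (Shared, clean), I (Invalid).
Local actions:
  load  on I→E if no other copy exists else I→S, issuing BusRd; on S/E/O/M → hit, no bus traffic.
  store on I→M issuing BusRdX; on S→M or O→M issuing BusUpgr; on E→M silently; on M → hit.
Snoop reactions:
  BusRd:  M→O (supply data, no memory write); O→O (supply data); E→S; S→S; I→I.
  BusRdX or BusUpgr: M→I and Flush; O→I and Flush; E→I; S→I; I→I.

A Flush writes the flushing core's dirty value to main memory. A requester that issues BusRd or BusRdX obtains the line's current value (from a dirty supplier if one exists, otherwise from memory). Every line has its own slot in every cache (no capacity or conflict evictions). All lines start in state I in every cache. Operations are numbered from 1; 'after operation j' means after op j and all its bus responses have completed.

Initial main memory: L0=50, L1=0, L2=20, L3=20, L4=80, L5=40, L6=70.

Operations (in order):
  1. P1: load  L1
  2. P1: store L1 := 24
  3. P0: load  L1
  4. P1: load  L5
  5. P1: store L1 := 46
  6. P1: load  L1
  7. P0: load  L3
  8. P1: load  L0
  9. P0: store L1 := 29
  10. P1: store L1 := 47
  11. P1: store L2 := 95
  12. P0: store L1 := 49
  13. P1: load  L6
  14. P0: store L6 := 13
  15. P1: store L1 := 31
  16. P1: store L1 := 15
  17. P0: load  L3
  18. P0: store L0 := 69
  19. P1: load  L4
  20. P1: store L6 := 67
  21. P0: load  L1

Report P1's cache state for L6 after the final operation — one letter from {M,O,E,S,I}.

1. P1: load  L1  bus=[BusRd]  L1: P0=I P1=E  mem[L1]=0
2. P1: store L1 := 24  bus=[-]  L1: P0=I P1=M  mem[L1]=0
3. P0: load  L1  bus=[BusRd]  L1: P0=S P1=O  mem[L1]=0
4. P1: load  L5  bus=[BusRd]  L5: P0=I P1=E  mem[L5]=40
5. P1: store L1 := 46  bus=[BusUpgr]  L1: P0=I P1=M  mem[L1]=0
6. P1: load  L1  bus=[-]  L1: P0=I P1=M  mem[L1]=0
7. P0: load  L3  bus=[BusRd]  L3: P0=E P1=I  mem[L3]=20
8. P1: load  L0  bus=[BusRd]  L0: P0=I P1=E  mem[L0]=50
9. P0: store L1 := 29  bus=[BusRdX,Flush]  L1: P0=M P1=I  mem[L1]=46
10. P1: store L1 := 47  bus=[BusRdX,Flush]  L1: P0=I P1=M  mem[L1]=29
11. P1: store L2 := 95  bus=[BusRdX]  L2: P0=I P1=M  mem[L2]=20
12. P0: store L1 := 49  bus=[BusRdX,Flush]  L1: P0=M P1=I  mem[L1]=47
13. P1: load  L6  bus=[BusRd]  L6: P0=I P1=E  mem[L6]=70
14. P0: store L6 := 13  bus=[BusRdX]  L6: P0=M P1=I  mem[L6]=70
15. P1: store L1 := 31  bus=[BusRdX,Flush]  L1: P0=I P1=M  mem[L1]=49
16. P1: store L1 := 15  bus=[-]  L1: P0=I P1=M  mem[L1]=49
17. P0: load  L3  bus=[-]  L3: P0=E P1=I  mem[L3]=20
18. P0: store L0 := 69  bus=[BusRdX]  L0: P0=M P1=I  mem[L0]=50
19. P1: load  L4  bus=[BusRd]  L4: P0=I P1=E  mem[L4]=80
20. P1: store L6 := 67  bus=[BusRdX,Flush]  L6: P0=I P1=M  mem[L6]=13
21. P0: load  L1  bus=[BusRd]  L1: P0=S P1=O  mem[L1]=49

state = M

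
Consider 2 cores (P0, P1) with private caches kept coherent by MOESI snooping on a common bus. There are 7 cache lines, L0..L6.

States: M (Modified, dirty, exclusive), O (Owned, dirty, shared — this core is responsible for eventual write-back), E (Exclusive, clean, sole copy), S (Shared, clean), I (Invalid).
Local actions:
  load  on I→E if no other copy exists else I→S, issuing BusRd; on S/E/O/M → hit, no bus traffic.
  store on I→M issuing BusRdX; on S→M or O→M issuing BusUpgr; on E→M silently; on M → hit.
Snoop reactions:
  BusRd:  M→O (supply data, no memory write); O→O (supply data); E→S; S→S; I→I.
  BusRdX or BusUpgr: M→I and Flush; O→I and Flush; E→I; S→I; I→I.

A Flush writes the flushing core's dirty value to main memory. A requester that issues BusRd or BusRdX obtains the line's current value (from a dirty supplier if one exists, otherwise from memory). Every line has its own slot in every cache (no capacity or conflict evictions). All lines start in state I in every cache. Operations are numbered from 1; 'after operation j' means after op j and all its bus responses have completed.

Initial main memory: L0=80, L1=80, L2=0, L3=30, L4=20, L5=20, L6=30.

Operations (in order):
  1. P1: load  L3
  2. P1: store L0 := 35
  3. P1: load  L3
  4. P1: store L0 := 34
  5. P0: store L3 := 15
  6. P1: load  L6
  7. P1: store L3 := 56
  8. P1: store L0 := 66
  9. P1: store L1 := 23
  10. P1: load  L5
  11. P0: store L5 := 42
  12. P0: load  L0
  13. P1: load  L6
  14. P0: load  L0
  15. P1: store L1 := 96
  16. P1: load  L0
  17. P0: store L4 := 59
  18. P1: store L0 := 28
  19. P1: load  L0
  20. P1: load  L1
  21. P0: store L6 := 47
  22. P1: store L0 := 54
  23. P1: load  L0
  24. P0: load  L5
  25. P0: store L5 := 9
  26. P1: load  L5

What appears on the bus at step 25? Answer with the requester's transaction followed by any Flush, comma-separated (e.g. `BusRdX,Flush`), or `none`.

bus = none

1. P1: load  L3  bus=[BusRd]  L3: P0=I P1=E  mem[L3]=30
2. P1: store L0 := 35  bus=[BusRdX]  L0: P0=I P1=M  mem[L0]=80
3. P1: load  L3  bus=[-]  L3: P0=I P1=E  mem[L3]=30
4. P1: store L0 := 34  bus=[-]  L0: P0=I P1=M  mem[L0]=80
5. P0: store L3 := 15  bus=[BusRdX]  L3: P0=M P1=I  mem[L3]=30
6. P1: load  L6  bus=[BusRd]  L6: P0=I P1=E  mem[L6]=30
7. P1: store L3 := 56  bus=[BusRdX,Flush]  L3: P0=I P1=M  mem[L3]=15
8. P1: store L0 := 66  bus=[-]  L0: P0=I P1=M  mem[L0]=80
9. P1: store L1 := 23  bus=[BusRdX]  L1: P0=I P1=M  mem[L1]=80
10. P1: load  L5  bus=[BusRd]  L5: P0=I P1=E  mem[L5]=20
11. P0: store L5 := 42  bus=[BusRdX]  L5: P0=M P1=I  mem[L5]=20
12. P0: load  L0  bus=[BusRd]  L0: P0=S P1=O  mem[L0]=80
13. P1: load  L6  bus=[-]  L6: P0=I P1=E  mem[L6]=30
14. P0: load  L0  bus=[-]  L0: P0=S P1=O  mem[L0]=80
15. P1: store L1 := 96  bus=[-]  L1: P0=I P1=M  mem[L1]=80
16. P1: load  L0  bus=[-]  L0: P0=S P1=O  mem[L0]=80
17. P0: store L4 := 59  bus=[BusRdX]  L4: P0=M P1=I  mem[L4]=20
18. P1: store L0 := 28  bus=[BusUpgr]  L0: P0=I P1=M  mem[L0]=80
19. P1: load  L0  bus=[-]  L0: P0=I P1=M  mem[L0]=80
20. P1: load  L1  bus=[-]  L1: P0=I P1=M  mem[L1]=80
21. P0: store L6 := 47  bus=[BusRdX]  L6: P0=M P1=I  mem[L6]=30
22. P1: store L0 := 54  bus=[-]  L0: P0=I P1=M  mem[L0]=80
23. P1: load  L0  bus=[-]  L0: P0=I P1=M  mem[L0]=80
24. P0: load  L5  bus=[-]  L5: P0=M P1=I  mem[L5]=20
25. P0: store L5 := 9  bus=[-]  L5: P0=M P1=I  mem[L5]=20
26. P1: load  L5  bus=[BusRd]  L5: P0=O P1=S  mem[L5]=20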